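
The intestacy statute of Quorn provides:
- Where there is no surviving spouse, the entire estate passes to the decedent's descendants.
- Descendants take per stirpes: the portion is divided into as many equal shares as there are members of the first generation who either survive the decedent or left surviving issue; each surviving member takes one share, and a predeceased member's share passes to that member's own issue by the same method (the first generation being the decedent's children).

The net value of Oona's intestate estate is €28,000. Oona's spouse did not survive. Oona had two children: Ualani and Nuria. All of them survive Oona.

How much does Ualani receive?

The entire €28,000 passes to the descendants.
That amount (€28,000) is divided into 2 shares of €14,000: Ualani and Nuria each take €14,000.

Ualani receives €14,000.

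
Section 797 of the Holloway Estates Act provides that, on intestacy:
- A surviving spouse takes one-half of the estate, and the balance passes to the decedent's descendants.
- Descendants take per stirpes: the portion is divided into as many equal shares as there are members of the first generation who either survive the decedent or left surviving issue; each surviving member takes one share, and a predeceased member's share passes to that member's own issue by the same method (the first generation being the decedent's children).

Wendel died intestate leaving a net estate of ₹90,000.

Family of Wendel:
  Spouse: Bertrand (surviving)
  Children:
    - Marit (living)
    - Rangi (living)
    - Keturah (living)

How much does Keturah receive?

Bertrand takes one-half of ₹90,000 = ₹45,000. The remaining ₹45,000 passes to the descendants.
The descendants' portion (₹45,000) is divided into 3 shares of ₹15,000: Marit, Rangi, and Keturah each take ₹15,000.

Keturah receives ₹15,000.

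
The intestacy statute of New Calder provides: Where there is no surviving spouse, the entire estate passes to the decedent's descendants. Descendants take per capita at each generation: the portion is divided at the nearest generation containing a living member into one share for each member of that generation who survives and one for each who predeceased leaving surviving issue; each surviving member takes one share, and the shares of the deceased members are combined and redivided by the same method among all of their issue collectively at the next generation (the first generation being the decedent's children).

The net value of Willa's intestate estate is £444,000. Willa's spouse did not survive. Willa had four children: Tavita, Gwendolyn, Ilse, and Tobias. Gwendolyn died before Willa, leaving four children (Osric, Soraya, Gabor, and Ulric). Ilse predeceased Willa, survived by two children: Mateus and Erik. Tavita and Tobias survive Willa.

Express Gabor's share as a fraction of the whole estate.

The entire £444,000 passes to the descendants.
That amount (£444,000) is divided at the children's generation into 4 shares of £111,000. Tavita and Tobias each take £111,000. The 2 shares of the deceased (Gwendolyn and Ilse) are combined into a pool of £222,000.
That pool (£222,000) is divided at the grandchildren's generation equally among Osric, Soraya, Gabor, Ulric, Mateus, and Erik: £37,000 each.

Gabor receives 1/12 of the estate.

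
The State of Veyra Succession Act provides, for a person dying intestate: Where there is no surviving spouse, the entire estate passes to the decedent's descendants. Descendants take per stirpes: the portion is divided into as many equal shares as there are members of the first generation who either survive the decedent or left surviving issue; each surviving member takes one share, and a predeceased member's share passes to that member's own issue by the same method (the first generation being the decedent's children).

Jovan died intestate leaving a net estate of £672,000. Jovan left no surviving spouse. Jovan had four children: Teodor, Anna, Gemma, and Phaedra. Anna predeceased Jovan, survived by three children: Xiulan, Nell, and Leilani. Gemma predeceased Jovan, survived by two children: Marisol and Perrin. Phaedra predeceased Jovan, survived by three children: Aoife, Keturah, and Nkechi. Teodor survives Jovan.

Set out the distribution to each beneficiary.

The entire £672,000 passes to the descendants.
That amount (£672,000) is divided into 4 shares of £168,000: Teodor takes £168,000; Anna's £168,000 share passes to Anna's issue; Gemma's £168,000 share passes to Gemma's issue; Phaedra's £168,000 share passes to Phaedra's issue.
Anna's share (£168,000) is divided into 3 shares of £56,000: Xiulan, Nell, and Leilani each take £56,000.
Gemma's share (£168,000) is divided into 2 shares of £84,000: Marisol and Perrin each take £84,000.
Phaedra's share (£168,000) is divided into 3 shares of £56,000: Aoife, Keturah, and Nkechi each take £56,000.

Teodor: £168,000; Xiulan: £56,000; Nell: £56,000; Leilani: £56,000; Marisol: £84,000; Perrin: £84,000; Aoife: £56,000; Keturah: £56,000; Nkechi: £56,000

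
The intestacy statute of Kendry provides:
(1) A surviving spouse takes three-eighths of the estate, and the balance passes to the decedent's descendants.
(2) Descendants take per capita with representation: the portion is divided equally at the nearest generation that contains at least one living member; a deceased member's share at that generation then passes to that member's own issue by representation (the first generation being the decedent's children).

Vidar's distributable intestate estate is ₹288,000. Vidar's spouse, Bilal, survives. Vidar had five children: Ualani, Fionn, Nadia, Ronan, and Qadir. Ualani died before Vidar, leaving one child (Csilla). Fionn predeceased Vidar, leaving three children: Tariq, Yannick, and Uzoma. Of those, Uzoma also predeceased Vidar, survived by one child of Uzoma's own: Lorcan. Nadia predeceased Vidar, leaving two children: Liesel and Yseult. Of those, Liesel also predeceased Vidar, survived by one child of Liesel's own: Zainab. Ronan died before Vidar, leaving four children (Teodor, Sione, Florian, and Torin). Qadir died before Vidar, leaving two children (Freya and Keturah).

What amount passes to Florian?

Florian receives ₹15,000.

Bilal takes three-eighths of ₹288,000 = ₹108,000. The remaining ₹180,000 passes to the descendants.
No child survives, so the initial division is made at the grandchildren's generation.
The descendants' portion (₹180,000) is divided into 12 shares of ₹15,000: Csilla, Tariq, Yannick, Yseult, Teodor, Sione, Florian, Torin, Freya, and Keturah each take ₹15,000; Uzoma's ₹15,000 share passes to Uzoma's issue; Liesel's ₹15,000 share passes to Liesel's issue.
Uzoma's share (₹15,000) passes entirely to Lorcan.
Liesel's share (₹15,000) passes entirely to Zainab.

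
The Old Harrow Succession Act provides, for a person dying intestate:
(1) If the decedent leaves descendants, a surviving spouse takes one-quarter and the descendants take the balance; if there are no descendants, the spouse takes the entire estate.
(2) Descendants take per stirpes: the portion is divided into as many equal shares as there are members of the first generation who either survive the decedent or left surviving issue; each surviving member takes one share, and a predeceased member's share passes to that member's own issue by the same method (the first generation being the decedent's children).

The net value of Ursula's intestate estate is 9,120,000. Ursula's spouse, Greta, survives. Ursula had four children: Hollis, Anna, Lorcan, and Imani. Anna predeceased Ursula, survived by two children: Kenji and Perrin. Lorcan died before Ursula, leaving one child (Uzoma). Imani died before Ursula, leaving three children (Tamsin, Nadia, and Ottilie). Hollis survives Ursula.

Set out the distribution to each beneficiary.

Greta takes one-quarter of 9,120,000 = 2,280,000. The remaining 6,840,000 passes to the descendants.
The descendants' portion (6,840,000) is divided into 4 shares of 1,710,000: Hollis takes 1,710,000; Anna's 1,710,000 share passes to Anna's issue; Lorcan's 1,710,000 share passes to Lorcan's issue; Imani's 1,710,000 share passes to Imani's issue.
Anna's share (1,710,000) is divided into 2 shares of 855,000: Kenji and Perrin each take 855,000.
Lorcan's share (1,710,000) passes entirely to Uzoma.
Imani's share (1,710,000) is divided into 3 shares of 570,000: Tamsin, Nadia, and Ottilie each take 570,000.

Greta: 2,280,000; Hollis: 1,710,000; Kenji: 855,000; Perrin: 855,000; Uzoma: 1,710,000; Tamsin: 570,000; Nadia: 570,000; Ottilie: 570,000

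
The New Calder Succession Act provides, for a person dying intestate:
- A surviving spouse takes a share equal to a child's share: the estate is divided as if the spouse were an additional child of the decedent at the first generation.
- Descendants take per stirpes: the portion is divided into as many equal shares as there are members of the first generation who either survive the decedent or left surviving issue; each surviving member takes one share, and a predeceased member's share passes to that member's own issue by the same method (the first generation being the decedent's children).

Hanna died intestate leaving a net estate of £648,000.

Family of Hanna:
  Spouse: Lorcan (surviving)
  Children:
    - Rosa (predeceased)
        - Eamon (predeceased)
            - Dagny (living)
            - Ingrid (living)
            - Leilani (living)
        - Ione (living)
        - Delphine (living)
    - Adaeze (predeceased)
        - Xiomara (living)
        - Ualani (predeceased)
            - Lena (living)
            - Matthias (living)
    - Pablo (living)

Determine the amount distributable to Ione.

The spouse counts as an additional share at the children's level, so there are 4 primary shares of £162,000. Lorcan takes one such share (£162,000).
The children's combined portion (£486,000) is divided into 3 shares of £162,000: Pablo takes £162,000; Rosa's £162,000 share passes to Rosa's issue; Adaeze's £162,000 share passes to Adaeze's issue.
Rosa's share (£162,000) is divided into 3 shares of £54,000: Ione and Delphine each take £54,000; Eamon's £54,000 share passes to Eamon's issue.
Eamon's share (£54,000) is divided into 3 shares of £18,000: Dagny, Ingrid, and Leilani each take £18,000.
Adaeze's share (£162,000) is divided into 2 shares of £81,000: Xiomara takes £81,000; Ualani's £81,000 share passes to Ualani's issue.
Ualani's share (£81,000) is divided into 2 shares of £40,500: Lena and Matthias each take £40,500.

Ione receives £54,000.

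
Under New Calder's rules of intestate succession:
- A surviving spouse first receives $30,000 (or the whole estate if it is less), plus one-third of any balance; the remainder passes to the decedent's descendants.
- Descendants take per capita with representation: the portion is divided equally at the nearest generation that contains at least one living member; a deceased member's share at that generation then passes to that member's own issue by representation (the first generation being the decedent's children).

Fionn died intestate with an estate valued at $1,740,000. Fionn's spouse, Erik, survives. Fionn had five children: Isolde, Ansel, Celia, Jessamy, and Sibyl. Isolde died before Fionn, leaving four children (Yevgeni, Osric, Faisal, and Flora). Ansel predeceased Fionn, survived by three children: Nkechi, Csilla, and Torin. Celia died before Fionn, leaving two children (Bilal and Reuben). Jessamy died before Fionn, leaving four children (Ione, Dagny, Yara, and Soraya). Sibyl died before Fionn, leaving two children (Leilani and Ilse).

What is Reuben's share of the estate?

Reuben receives $76,000.

Erik first takes $30,000, leaving a balance of $1,710,000. Erik then takes one-third of the balance ($570,000), for a total of $600,000. The remaining $1,140,000 passes to the descendants.
No child survives, so the initial division is made at the grandchildren's generation.
The descendants' portion ($1,140,000) is divided into 15 shares of $76,000: Yevgeni, Osric, Faisal, Flora, Nkechi, Csilla, Torin, Bilal, Reuben, Ione, Dagny, Yara, Soraya, Leilani, and Ilse each take $76,000.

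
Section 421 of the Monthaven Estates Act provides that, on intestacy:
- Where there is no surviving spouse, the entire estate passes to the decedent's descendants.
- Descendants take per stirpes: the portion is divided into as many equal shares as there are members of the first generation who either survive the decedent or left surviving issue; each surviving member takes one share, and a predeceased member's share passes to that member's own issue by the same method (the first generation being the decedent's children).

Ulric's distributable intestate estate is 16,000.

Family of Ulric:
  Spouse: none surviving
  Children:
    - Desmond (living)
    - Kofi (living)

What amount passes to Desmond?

The entire 16,000 passes to the descendants.
That amount (16,000) is divided into 2 shares of 8,000: Desmond and Kofi each take 8,000.

Desmond receives 8,000.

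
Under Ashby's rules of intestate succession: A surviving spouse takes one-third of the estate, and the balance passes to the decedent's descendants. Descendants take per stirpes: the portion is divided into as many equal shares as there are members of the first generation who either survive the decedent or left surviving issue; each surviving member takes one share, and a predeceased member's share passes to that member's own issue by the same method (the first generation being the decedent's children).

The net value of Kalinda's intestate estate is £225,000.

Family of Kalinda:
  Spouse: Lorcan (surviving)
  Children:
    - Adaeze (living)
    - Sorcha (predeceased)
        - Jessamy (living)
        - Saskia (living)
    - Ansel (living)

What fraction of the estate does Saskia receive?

Saskia receives 1/9 of the estate.

Lorcan takes one-third of £225,000 = £75,000. The remaining £150,000 passes to the descendants.
The descendants' portion (£150,000) is divided into 3 shares of £50,000: Adaeze and Ansel each take £50,000; Sorcha's £50,000 share passes to Sorcha's issue.
Sorcha's share (£50,000) is divided into 2 shares of £25,000: Jessamy and Saskia each take £25,000.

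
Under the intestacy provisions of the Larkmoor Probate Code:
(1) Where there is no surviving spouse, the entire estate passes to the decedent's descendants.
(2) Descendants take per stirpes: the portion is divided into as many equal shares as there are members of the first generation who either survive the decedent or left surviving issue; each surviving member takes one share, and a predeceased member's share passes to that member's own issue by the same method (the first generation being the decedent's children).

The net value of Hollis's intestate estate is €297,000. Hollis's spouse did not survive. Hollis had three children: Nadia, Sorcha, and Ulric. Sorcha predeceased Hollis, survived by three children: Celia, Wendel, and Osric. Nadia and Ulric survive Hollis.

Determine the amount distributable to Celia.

The entire €297,000 passes to the descendants.
That amount (€297,000) is divided into 3 shares of €99,000: Nadia and Ulric each take €99,000; Sorcha's €99,000 share passes to Sorcha's issue.
Sorcha's share (€99,000) is divided into 3 shares of €33,000: Celia, Wendel, and Osric each take €33,000.

Celia receives €33,000.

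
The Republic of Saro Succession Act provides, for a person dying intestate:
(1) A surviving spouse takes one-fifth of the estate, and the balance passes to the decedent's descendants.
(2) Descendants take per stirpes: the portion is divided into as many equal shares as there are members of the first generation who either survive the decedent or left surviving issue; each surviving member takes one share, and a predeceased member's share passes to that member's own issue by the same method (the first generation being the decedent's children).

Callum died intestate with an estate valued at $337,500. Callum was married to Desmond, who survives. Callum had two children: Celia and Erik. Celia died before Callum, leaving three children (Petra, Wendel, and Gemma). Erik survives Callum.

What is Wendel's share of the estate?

Desmond takes one-fifth of $337,500 = $67,500. The remaining $270,000 passes to the descendants.
The descendants' portion ($270,000) is divided into 2 shares of $135,000: Erik takes $135,000; Celia's $135,000 share passes to Celia's issue.
Celia's share ($135,000) is divided into 3 shares of $45,000: Petra, Wendel, and Gemma each take $45,000.

Wendel receives $45,000.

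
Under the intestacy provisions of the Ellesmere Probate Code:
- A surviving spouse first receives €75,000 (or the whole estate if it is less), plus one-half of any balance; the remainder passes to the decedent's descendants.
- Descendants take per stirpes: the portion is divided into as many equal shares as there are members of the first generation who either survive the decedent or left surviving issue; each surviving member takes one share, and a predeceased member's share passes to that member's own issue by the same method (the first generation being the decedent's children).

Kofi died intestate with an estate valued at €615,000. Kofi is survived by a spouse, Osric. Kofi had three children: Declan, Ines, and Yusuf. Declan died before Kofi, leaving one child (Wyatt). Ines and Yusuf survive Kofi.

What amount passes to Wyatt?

Wyatt receives €90,000.

Osric first takes €75,000, leaving a balance of €540,000. Osric then takes one-half of the balance (€270,000), for a total of €345,000. The remaining €270,000 passes to the descendants.
The descendants' portion (€270,000) is divided into 3 shares of €90,000: Ines and Yusuf each take €90,000; Declan's €90,000 share passes to Declan's issue.
Declan's share (€90,000) passes entirely to Wyatt.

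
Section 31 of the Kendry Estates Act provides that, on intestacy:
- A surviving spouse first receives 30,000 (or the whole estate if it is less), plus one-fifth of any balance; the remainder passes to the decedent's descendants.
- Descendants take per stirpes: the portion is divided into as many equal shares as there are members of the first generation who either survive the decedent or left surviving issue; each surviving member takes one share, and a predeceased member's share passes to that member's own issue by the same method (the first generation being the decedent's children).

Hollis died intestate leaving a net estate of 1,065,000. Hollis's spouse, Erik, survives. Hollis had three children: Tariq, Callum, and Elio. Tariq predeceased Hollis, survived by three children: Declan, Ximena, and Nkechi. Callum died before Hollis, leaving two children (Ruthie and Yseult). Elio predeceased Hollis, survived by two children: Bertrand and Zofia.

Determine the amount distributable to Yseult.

Erik first takes 30,000, leaving a balance of 1,035,000. Erik then takes one-fifth of the balance (207,000), for a total of 237,000. The remaining 828,000 passes to the descendants.
The descendants' portion (828,000) is divided into 3 shares of 276,000: Tariq's 276,000 share passes to Tariq's issue; Callum's 276,000 share passes to Callum's issue; Elio's 276,000 share passes to Elio's issue.
Tariq's share (276,000) is divided into 3 shares of 92,000: Declan, Ximena, and Nkechi each take 92,000.
Callum's share (276,000) is divided into 2 shares of 138,000: Ruthie and Yseult each take 138,000.
Elio's share (276,000) is divided into 2 shares of 138,000: Bertrand and Zofia each take 138,000.

Yseult receives 138,000.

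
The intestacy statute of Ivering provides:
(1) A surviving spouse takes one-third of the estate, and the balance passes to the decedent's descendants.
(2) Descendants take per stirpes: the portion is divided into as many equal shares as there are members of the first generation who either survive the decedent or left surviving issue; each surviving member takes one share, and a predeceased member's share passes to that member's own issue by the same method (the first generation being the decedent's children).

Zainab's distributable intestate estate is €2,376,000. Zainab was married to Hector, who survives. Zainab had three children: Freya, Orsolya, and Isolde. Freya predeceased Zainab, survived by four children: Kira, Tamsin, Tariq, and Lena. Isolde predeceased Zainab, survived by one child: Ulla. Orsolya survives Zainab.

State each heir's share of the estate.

Hector: €792,000; Kira: €132,000; Tamsin: €132,000; Tariq: €132,000; Lena: €132,000; Orsolya: €528,000; Ulla: €528,000

Hector takes one-third of €2,376,000 = €792,000. The remaining €1,584,000 passes to the descendants.
The descendants' portion (€1,584,000) is divided into 3 shares of €528,000: Orsolya takes €528,000; Freya's €528,000 share passes to Freya's issue; Isolde's €528,000 share passes to Isolde's issue.
Freya's share (€528,000) is divided into 4 shares of €132,000: Kira, Tamsin, Tariq, and Lena each take €132,000.
Isolde's share (€528,000) passes entirely to Ulla.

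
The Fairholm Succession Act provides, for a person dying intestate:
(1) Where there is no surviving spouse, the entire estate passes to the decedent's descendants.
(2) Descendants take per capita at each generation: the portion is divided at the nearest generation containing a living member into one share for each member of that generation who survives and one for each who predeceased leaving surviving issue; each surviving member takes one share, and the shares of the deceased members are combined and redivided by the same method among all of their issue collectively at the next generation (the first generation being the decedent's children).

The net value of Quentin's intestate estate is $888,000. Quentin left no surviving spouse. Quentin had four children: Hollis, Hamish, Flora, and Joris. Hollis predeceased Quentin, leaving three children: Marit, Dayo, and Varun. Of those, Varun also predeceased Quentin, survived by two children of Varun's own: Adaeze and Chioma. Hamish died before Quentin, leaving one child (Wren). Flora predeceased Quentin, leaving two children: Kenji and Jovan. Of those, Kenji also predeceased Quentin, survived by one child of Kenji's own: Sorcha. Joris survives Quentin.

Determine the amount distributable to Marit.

Marit receives $111,000.

The entire $888,000 passes to the descendants.
That amount ($888,000) is divided at the children's generation into 4 shares of $222,000. Joris takes $222,000. The 3 shares of the deceased (Hollis, Hamish, and Flora) are combined into a pool of $666,000.
That pool ($666,000) is divided at the grandchildren's generation into 6 shares of $111,000. Marit, Dayo, Wren, and Jovan each take $111,000. The 2 shares of the deceased (Varun and Kenji) are combined into a pool of $222,000.
That pool ($222,000) is divided at the great-grandchildren's generation equally among Adaeze, Chioma, and Sorcha: $74,000 each.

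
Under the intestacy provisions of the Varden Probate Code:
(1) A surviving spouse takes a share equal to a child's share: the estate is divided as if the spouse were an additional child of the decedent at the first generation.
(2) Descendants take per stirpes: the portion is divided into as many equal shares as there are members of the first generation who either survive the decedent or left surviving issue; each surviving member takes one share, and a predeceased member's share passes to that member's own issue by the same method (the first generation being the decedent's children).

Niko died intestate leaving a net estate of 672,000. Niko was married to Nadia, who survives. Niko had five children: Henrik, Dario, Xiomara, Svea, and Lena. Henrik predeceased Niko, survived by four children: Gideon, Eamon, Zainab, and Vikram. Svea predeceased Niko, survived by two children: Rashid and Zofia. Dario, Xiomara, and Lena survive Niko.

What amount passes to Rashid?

The spouse counts as an additional share at the children's level, so there are 6 primary shares of 112,000. Nadia takes one such share (112,000).
The children's combined portion (560,000) is divided into 5 shares of 112,000: Dario, Xiomara, and Lena each take 112,000; Henrik's 112,000 share passes to Henrik's issue; Svea's 112,000 share passes to Svea's issue.
Henrik's share (112,000) is divided into 4 shares of 28,000: Gideon, Eamon, Zainab, and Vikram each take 28,000.
Svea's share (112,000) is divided into 2 shares of 56,000: Rashid and Zofia each take 56,000.

Rashid receives 56,000.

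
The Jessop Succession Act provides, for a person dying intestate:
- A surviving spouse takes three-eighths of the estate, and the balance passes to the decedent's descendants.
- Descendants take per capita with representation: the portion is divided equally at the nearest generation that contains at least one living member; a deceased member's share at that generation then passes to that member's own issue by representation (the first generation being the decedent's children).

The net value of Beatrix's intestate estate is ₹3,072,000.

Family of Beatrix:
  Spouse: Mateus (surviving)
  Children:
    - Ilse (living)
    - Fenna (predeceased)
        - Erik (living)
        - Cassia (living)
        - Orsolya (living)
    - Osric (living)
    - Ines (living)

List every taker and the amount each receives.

Mateus: ₹1,152,000; Ilse: ₹480,000; Erik: ₹160,000; Cassia: ₹160,000; Orsolya: ₹160,000; Osric: ₹480,000; Ines: ₹480,000

Mateus takes three-eighths of ₹3,072,000 = ₹1,152,000. The remaining ₹1,920,000 passes to the descendants.
The descendants' portion (₹1,920,000) is divided into 4 shares of ₹480,000: Ilse, Osric, and Ines each take ₹480,000; Fenna's ₹480,000 share passes to Fenna's issue.
Fenna's share (₹480,000) is divided into 3 shares of ₹160,000: Erik, Cassia, and Orsolya each take ₹160,000.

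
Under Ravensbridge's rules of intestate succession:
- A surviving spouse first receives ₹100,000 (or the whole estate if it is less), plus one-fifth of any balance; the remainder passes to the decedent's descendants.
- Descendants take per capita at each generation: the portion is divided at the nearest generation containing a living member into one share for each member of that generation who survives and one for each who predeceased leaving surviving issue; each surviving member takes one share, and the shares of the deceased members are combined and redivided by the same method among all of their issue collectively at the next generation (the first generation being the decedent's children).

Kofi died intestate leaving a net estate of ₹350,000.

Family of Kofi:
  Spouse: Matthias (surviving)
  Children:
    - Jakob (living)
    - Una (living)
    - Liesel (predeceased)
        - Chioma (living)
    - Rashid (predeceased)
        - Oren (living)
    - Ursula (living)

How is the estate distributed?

Matthias: ₹150,000; Jakob: ₹40,000; Una: ₹40,000; Chioma: ₹40,000; Oren: ₹40,000; Ursula: ₹40,000

Matthias first takes ₹100,000, leaving a balance of ₹250,000. Matthias then takes one-fifth of the balance (₹50,000), for a total of ₹150,000. The remaining ₹200,000 passes to the descendants.
The descendants' portion (₹200,000) is divided at the children's generation into 5 shares of ₹40,000. Jakob, Una, and Ursula each take ₹40,000. The 2 shares of the deceased (Liesel and Rashid) are combined into a pool of ₹80,000.
That pool (₹80,000) is divided at the grandchildren's generation equally among Chioma and Oren: ₹40,000 each.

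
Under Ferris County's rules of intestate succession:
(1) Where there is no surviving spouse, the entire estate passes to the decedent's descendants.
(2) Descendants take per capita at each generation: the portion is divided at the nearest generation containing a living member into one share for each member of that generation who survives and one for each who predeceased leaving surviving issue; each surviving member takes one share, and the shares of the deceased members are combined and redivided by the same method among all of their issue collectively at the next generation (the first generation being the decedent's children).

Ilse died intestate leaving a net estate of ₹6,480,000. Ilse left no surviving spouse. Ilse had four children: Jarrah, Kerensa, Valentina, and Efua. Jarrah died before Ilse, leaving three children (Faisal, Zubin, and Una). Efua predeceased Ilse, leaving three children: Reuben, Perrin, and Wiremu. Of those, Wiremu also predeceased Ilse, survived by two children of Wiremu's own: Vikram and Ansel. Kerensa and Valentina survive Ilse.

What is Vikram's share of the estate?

Vikram receives ₹270,000.

The entire ₹6,480,000 passes to the descendants.
That amount (₹6,480,000) is divided at the children's generation into 4 shares of ₹1,620,000. Kerensa and Valentina each take ₹1,620,000. The 2 shares of the deceased (Jarrah and Efua) are combined into a pool of ₹3,240,000.
That pool (₹3,240,000) is divided at the grandchildren's generation into 6 shares of ₹540,000. Faisal, Zubin, Una, Reuben, and Perrin each take ₹540,000. The remaining share for the deceased Wiremu (₹540,000) is carried to the next generation.
That pool (₹540,000) is divided at the great-grandchildren's generation equally among Vikram and Ansel: ₹270,000 each.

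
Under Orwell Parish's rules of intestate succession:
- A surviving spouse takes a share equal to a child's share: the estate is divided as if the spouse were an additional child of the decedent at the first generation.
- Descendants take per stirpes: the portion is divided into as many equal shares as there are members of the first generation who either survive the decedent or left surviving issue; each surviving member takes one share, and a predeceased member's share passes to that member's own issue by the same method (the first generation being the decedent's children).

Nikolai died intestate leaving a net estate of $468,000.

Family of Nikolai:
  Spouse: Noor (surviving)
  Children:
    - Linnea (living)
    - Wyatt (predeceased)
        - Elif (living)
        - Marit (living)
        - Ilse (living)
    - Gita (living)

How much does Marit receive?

The spouse counts as an additional share at the children's level, so there are 4 primary shares of $117,000. Noor takes one such share ($117,000).
The children's combined portion ($351,000) is divided into 3 shares of $117,000: Linnea and Gita each take $117,000; Wyatt's $117,000 share passes to Wyatt's issue.
Wyatt's share ($117,000) is divided into 3 shares of $39,000: Elif, Marit, and Ilse each take $39,000.

Marit receives $39,000.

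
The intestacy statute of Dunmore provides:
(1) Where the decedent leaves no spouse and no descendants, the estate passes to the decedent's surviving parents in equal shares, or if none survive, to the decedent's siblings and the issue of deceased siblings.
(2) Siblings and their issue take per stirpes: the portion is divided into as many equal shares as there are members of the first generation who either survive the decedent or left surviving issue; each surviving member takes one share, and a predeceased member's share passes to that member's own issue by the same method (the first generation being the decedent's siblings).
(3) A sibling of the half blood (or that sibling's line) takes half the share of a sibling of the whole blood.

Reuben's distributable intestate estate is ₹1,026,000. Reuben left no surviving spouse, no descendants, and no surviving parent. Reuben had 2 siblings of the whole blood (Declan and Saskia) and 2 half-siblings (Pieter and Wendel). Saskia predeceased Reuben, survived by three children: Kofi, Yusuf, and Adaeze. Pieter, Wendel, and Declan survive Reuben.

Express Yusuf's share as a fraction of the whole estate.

The entire ₹1,026,000 passes to the siblings and their issue.
Counting each half-blood sibling's line as half a unit, there are 3 units in ₹1,026,000, so one unit is ₹342,000. Whole-blood lines (Declan and Saskia) take ₹342,000 each; half-blood lines (Pieter and Wendel) take ₹171,000 each.
Saskia's share (₹342,000) is divided into 3 shares of ₹114,000: Kofi, Yusuf, and Adaeze each take ₹114,000.

Yusuf receives 1/9 of the estate.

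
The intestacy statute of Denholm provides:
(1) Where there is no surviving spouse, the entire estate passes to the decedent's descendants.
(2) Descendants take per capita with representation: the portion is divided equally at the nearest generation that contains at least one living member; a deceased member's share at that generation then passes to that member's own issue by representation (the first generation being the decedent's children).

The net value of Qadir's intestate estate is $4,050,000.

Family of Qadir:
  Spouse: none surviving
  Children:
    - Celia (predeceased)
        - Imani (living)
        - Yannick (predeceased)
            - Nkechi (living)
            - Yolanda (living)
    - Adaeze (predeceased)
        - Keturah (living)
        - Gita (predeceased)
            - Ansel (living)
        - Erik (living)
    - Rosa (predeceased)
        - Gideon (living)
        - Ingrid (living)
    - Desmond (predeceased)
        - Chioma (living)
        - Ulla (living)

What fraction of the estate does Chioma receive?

Chioma receives 1/9 of the estate.

The entire $4,050,000 passes to the descendants.
No child survives, so the initial division is made at the grandchildren's generation.
That amount ($4,050,000) is divided into 9 shares of $450,000: Imani, Keturah, Erik, Gideon, Ingrid, Chioma, and Ulla each take $450,000; Yannick's $450,000 share passes to Yannick's issue; Gita's $450,000 share passes to Gita's issue.
Yannick's share ($450,000) is divided into 2 shares of $225,000: Nkechi and Yolanda each take $225,000.
Gita's share ($450,000) passes entirely to Ansel.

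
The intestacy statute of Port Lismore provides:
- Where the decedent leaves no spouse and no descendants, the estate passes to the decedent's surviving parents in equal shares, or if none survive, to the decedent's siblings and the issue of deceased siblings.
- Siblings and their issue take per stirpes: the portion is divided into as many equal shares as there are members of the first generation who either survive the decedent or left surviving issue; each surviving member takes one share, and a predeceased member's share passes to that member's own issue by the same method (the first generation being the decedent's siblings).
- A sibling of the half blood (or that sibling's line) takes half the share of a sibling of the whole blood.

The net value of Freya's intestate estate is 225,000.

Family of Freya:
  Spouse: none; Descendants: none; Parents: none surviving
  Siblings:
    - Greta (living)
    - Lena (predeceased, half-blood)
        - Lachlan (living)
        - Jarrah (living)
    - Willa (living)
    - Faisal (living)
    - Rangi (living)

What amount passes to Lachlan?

The entire 225,000 passes to the siblings and their issue.
Counting each half-blood sibling's line as half a unit, there are 9/2 units in 225,000, so one unit is 50,000. Whole-blood lines (Greta, Willa, Faisal, and Rangi) take 50,000 each; half-blood lines (Lena) take 25,000 each.
Lena's share (25,000) is divided into 2 shares of 12,500: Lachlan and Jarrah each take 12,500.

Lachlan receives 12,500.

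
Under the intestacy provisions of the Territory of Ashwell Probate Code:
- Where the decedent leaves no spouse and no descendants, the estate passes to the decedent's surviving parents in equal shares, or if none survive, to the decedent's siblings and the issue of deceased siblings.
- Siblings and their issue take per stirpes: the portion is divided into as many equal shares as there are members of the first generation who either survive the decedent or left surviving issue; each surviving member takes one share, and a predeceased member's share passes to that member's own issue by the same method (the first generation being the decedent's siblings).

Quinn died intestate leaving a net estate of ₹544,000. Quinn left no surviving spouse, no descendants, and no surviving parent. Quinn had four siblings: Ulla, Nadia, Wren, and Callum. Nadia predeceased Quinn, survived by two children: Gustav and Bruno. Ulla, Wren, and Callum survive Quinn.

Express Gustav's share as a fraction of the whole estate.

Gustav receives 1/8 of the estate.

The entire ₹544,000 passes to the siblings and their issue.
That amount (₹544,000) is divided into 4 shares of ₹136,000: Ulla, Wren, and Callum each take ₹136,000; Nadia's ₹136,000 share passes to Nadia's issue.
Nadia's share (₹136,000) is divided into 2 shares of ₹68,000: Gustav and Bruno each take ₹68,000.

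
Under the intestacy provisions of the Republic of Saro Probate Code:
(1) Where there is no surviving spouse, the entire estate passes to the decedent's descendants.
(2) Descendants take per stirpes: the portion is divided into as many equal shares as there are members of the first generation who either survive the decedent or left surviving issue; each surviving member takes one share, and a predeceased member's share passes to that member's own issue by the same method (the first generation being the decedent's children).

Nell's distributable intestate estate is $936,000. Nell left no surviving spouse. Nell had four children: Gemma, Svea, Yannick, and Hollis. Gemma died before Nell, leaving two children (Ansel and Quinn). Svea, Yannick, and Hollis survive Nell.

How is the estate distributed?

Ansel: $117,000; Quinn: $117,000; Svea: $234,000; Yannick: $234,000; Hollis: $234,000

The entire $936,000 passes to the descendants.
That amount ($936,000) is divided into 4 shares of $234,000: Svea, Yannick, and Hollis each take $234,000; Gemma's $234,000 share passes to Gemma's issue.
Gemma's share ($234,000) is divided into 2 shares of $117,000: Ansel and Quinn each take $117,000.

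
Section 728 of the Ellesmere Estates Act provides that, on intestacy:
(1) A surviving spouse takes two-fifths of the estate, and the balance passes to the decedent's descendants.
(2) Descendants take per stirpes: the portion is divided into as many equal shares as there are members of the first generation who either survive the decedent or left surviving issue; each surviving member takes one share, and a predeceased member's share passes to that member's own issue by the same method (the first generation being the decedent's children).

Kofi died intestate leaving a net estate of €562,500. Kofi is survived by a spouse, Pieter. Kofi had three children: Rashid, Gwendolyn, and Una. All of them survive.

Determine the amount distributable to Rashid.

Rashid receives €112,500.

Pieter takes two-fifths of €562,500 = €225,000. The remaining €337,500 passes to the descendants.
The descendants' portion (€337,500) is divided into 3 shares of €112,500: Rashid, Gwendolyn, and Una each take €112,500.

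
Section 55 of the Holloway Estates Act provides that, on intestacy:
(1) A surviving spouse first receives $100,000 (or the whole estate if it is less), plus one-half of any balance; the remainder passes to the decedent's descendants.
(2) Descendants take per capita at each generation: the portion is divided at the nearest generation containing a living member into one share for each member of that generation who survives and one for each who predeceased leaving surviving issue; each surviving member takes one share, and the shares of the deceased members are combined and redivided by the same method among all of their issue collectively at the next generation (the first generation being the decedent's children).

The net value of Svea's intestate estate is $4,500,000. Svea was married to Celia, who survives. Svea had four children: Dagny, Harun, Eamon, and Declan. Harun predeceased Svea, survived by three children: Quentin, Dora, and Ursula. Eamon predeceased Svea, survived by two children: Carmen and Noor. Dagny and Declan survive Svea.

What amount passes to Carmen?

Carmen receives $220,000.

Celia first takes $100,000, leaving a balance of $4,400,000. Celia then takes one-half of the balance ($2,200,000), for a total of $2,300,000. The remaining $2,200,000 passes to the descendants.
The descendants' portion ($2,200,000) is divided at the children's generation into 4 shares of $550,000. Dagny and Declan each take $550,000. The 2 shares of the deceased (Harun and Eamon) are combined into a pool of $1,100,000.
That pool ($1,100,000) is divided at the grandchildren's generation equally among Quentin, Dora, Ursula, Carmen, and Noor: $220,000 each.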